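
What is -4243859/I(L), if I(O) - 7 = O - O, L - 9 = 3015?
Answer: -4243859/7 ≈ -6.0627e+5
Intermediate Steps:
L = 3024 (L = 9 + 3015 = 3024)
I(O) = 7 (I(O) = 7 + (O - O) = 7 + 0 = 7)
-4243859/I(L) = -4243859/7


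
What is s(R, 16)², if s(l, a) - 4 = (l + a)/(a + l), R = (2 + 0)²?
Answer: 25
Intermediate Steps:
R = 4 (R = 2² = 4)
s(l, a) = 5 (s(l, a) = 4 + (l + a)/(a + l) = 4 + (a + l)/(a + l) = 4 + 1 = 5)
s(R, 16)² = 5² = 25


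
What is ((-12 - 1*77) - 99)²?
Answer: 35344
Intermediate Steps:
((-12 - 1*77) - 99)² = ((-12 - 77) - 99)² = (-89 - 99)² = (-188)² = 35344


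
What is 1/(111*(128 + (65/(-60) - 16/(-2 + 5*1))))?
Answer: 4/53983 ≈ 7.4097e-5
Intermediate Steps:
1/(111*(128 + (65/(-60) - 16/(-2 + 5*1)))) = 1/(111*(128 + (65*(-1/60) - 16/(-2 + 5)))) = 1/(111*(128 + (-13/12 - 16/3))) = 1/(111*(128 - 77/12)) = 1/(111*(1459/12)) = 1/(53983/4) = 4/53983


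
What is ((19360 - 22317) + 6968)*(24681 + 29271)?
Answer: 216401472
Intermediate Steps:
((19360 - 22317) + 6968)*(24681 + 29271) = (-2957 + 6968)*53952 = 4011*53952 = 216401472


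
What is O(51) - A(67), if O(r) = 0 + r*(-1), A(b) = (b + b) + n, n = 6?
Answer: -191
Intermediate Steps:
A(b) = 6 + 2*b (A(b) = (b + b) + 6 = 2*b + 6 = 6 + 2*b)
O(r) = -r (O(r) = 0 - r = -r)
O(51) - A(67) = -1*51 - (6 + 2*67) = -51 - (6 + 134) = -51 - 1*140 = -51 - 140 = -191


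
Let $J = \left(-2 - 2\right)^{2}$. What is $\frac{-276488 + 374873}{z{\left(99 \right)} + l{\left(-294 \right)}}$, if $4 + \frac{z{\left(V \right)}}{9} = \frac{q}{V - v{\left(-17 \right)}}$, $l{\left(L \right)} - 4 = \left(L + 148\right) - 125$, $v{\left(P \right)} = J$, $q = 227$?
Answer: $- \frac{2721985}{7702} \approx -353.41$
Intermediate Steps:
$J = 16$ ($J = \left(-4\right)^{2} = 16$)
$v{\left(P \right)} = 16$
$l{\left(L \right)} = 27 + L$ ($l{\left(L \right)} = 4 + \left(\left(L + 148\right) - 125\right) = 4 + \left(\left(148 + L\right) - 125\right) = 4 + \left(23 + L\right) = 27 + L$)
$z{\left(V \right)} = -36 + \frac{2043}{-16 + V}$ ($z{\left(V \right)} = -36 + 9 \frac{227}{V - 16} = -36 + 9 \frac{227}{-16 + V} = -36 + \frac{2043}{-16 + V}$)
$\frac{-276488 + 374873}{z{\left(99 \right)} + l{\left(-294 \right)}} = \frac{-276488 + 374873}{\frac{9 \left(291 - 396\right)}{-16 + 99} + \left(27 - 294\right)} = \frac{98385}{\frac{9 \left(291 - 396\right)}{83} - 267} = \frac{98385}{9 \cdot \frac{1}{83} \left(-105\right) - 267} = \frac{98385}{- \frac{945}{83} - 267} = \frac{98385}{- \frac{23106}{83}} = 98385 \left(- \frac{83}{23106}\right) = - \frac{2721985}{7702}$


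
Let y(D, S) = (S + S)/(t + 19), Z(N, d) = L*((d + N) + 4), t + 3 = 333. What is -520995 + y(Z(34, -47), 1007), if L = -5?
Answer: -181825241/349 ≈ -5.2099e+5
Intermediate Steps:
t = 330 (t = -3 + 333 = 330)
Z(N, d) = -20 - 5*N - 5*d (Z(N, d) = -5*((d + N) + 4) = -5*((N + d) + 4) = -5*(4 + N + d) = -20 - 5*N - 5*d)
y(D, S) = 2*S/349 (y(D, S) = (S + S)/(330 + 19) = (2*S)/349 = (2*S)*(1/349) = 2*S/349)
-520995 + y(Z(34, -47), 1007) = -520995 + (2/349)*1007 = -520995 + 2014/349 = -181825241/349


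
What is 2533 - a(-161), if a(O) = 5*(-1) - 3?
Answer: 2541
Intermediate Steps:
a(O) = -8 (a(O) = -5 - 3 = -8)
2533 - a(-161) = 2533 - 1*(-8) = 2533 + 8 = 2541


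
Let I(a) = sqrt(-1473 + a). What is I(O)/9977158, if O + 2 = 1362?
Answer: I*sqrt(113)/9977158 ≈ 1.0654e-6*I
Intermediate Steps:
O = 1360 (O = -2 + 1362 = 1360)
I(O)/9977158 = sqrt(-1473 + 1360)/9977158 = sqrt(-113)*(1/9977158) = (I*sqrt(113))*(1/9977158) = I*sqrt(113)/9977158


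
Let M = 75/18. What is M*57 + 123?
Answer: 721/2 ≈ 360.50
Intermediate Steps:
M = 25/6 (M = 75*(1/18) = 25/6 ≈ 4.1667)
M*57 + 123 = (25/6)*57 + 123 = 475/2 + 123 = 721/2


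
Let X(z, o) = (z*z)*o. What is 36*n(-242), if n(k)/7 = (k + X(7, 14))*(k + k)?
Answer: -54153792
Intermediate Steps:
X(z, o) = o*z² (X(z, o) = z²*o = o*z²)
n(k) = 14*k*(686 + k) (n(k) = 7*((k + 14*7²)*(k + k)) = 7*((k + 14*49)*(2*k)) = 7*((k + 686)*(2*k)) = 7*((686 + k)*(2*k)) = 7*(2*k*(686 + k)) = 14*k*(686 + k))
36*n(-242) = 36*(14*(-242)*(686 - 242)) = 36*(14*(-242)*444) = 36*(-1504272) = -54153792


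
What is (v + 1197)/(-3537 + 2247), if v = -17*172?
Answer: 1727/1290 ≈ 1.3388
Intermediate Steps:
v = -2924
(v + 1197)/(-3537 + 2247) = (-2924 + 1197)/(-3537 + 2247) = -1727/(-1290) = -1727*(-1/1290) = 1727/1290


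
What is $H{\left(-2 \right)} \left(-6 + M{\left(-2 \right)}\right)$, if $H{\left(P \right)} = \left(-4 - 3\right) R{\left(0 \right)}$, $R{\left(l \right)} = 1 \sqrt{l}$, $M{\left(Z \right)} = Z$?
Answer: $0$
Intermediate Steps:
$R{\left(l \right)} = \sqrt{l}$
$H{\left(P \right)} = 0$ ($H{\left(P \right)} = \left(-4 - 3\right) \sqrt{0} = \left(-7\right) 0 = 0$)
$H{\left(-2 \right)} \left(-6 + M{\left(-2 \right)}\right) = 0 \left(-6 - 2\right) = 0 \left(-8\right) = 0$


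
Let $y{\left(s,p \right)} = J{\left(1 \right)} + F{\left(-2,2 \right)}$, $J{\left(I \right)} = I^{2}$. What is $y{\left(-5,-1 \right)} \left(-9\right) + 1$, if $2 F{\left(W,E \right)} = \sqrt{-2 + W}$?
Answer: $-8 - 9 i \approx -8.0 - 9.0 i$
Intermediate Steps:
$F{\left(W,E \right)} = \frac{\sqrt{-2 + W}}{2}$
$y{\left(s,p \right)} = 1 + i$ ($y{\left(s,p \right)} = 1^{2} + \frac{\sqrt{-2 - 2}}{2} = 1 + \frac{\sqrt{-4}}{2} = 1 + \frac{2 i}{2} = 1 + i$)
$y{\left(-5,-1 \right)} \left(-9\right) + 1 = \left(1 + i\right) \left(-9\right) + 1 = \left(-9 - 9 i\right) + 1 = -8 - 9 i$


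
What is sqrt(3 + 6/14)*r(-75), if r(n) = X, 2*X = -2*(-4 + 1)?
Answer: 6*sqrt(42)/7 ≈ 5.5549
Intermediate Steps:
X = 3 (X = (-2*(-4 + 1))/2 = (-2*(-3))/2 = (1/2)*6 = 3)
r(n) = 3
sqrt(3 + 6/14)*r(-75) = sqrt(3 + 6/14)*3 = sqrt(3 + 6*(1/14))*3 = sqrt(3 + 3/7)*3 = sqrt(24/7)*3 = (2*sqrt(42)/7)*3 = 6*sqrt(42)/7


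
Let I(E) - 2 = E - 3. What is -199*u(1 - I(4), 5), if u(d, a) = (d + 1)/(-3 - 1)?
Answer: -199/4 ≈ -49.750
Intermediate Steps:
I(E) = -1 + E (I(E) = 2 + (E - 3) = 2 + (-3 + E) = -1 + E)
u(d, a) = -¼ - d/4 (u(d, a) = (1 + d)/(-4) = (1 + d)*(-¼) = -¼ - d/4)
-199*u(1 - I(4), 5) = -199*(-¼ - (1 - (-1 + 4))/4) = -199*(-¼ - (1 - 1*3)/4) = -199*(-¼ - (1 - 3)/4) = -199*(-¼ - ¼*(-2)) = -199*(-¼ + ½) = -199*¼ = -199/4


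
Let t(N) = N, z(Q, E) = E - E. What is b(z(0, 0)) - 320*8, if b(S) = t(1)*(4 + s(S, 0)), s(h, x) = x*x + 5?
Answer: -2551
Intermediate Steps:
z(Q, E) = 0
s(h, x) = 5 + x² (s(h, x) = x² + 5 = 5 + x²)
b(S) = 9 (b(S) = 1*(4 + (5 + 0²)) = 1*(4 + (5 + 0)) = 1*(4 + 5) = 1*9 = 9)
b(z(0, 0)) - 320*8 = 9 - 320*8 = 9 - 2560 = -2551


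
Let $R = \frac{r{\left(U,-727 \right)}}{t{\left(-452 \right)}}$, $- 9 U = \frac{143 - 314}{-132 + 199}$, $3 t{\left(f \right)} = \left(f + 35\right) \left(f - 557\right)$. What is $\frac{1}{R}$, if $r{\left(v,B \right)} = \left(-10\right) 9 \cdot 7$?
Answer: $- \frac{140251}{630} \approx -222.62$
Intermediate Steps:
$t{\left(f \right)} = \frac{\left(-557 + f\right) \left(35 + f\right)}{3}$ ($t{\left(f \right)} = \frac{\left(f + 35\right) \left(f - 557\right)}{3} = \frac{\left(35 + f\right) \left(-557 + f\right)}{3} = \frac{\left(-557 + f\right) \left(35 + f\right)}{3}$)
$U = \frac{19}{67}$ ($U = - \frac{\left(143 - 314\right) \frac{1}{-132 + 199}}{9} = - \frac{\left(-171\right) \frac{1}{67}}{9} = \left(- \frac{1}{9}\right) \left(- \frac{171}{67}\right) = \frac{19}{67} \approx 0.28358$)
$r{\left(v,B \right)} = -630$ ($r{\left(v,B \right)} = \left(-90\right) 7 = -630$)
$R = - \frac{630}{140251}$ ($R = - \frac{630}{- \frac{19495}{3} - -78648 + \frac{\left(-452\right)^{2}}{3}} = - \frac{630}{- \frac{19495}{3} + 78648 + \frac{1}{3} \cdot 204304} = - \frac{630}{- \frac{19495}{3} + 78648 + \frac{204304}{3}} = - \frac{630}{140251} \approx -0.0044919$)
$\frac{1}{R} = \frac{1}{- \frac{630}{140251}} = - \frac{140251}{630}$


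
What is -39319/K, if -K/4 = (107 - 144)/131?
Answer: -5150789/148 ≈ -34803.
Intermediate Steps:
K = 148/131 (K = -4*(107 - 144)/131 = -(-148)/131 = -4*(-37/131) = 148/131 ≈ 1.1298)
-39319/K = -39319/148/131 = -39319*131/148 = -5150789/148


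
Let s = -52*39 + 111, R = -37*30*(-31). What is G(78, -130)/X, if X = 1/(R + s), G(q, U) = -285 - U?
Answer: -5036415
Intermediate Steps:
R = 34410 (R = -1110*(-31) = 34410)
s = -1917 (s = -2028 + 111 = -1917)
X = 1/32493 (X = 1/(34410 - 1917) = 1/32493 ≈ 3.0776e-5)
G(78, -130)/X = (-285 - 1*(-130))/(1/32493) = (-285 + 130)*32493 = -155*32493 = -5036415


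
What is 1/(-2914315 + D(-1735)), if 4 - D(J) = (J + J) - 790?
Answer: -1/2910051 ≈ -3.4364e-7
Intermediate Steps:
D(J) = 794 - 2*J (D(J) = 4 - ((J + J) - 790) = 4 - (2*J - 790) = 4 - (-790 + 2*J) = 4 + (790 - 2*J) = 794 - 2*J)
1/(-2914315 + D(-1735)) = 1/(-2914315 + (794 - 2*(-1735))) = 1/(-2914315 + (794 + 3470)) = 1/(-2914315 + 4264) = 1/(-2910051) = -1/2910051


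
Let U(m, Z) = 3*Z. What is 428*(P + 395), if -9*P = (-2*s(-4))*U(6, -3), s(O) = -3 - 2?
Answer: 173340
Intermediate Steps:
s(O) = -5
P = 10 (P = -(-2*(-5))*3*(-3)/9 = -10*(-9)/9 = -⅑*(-90) = 10)
428*(P + 395) = 428*(10 + 395) = 428*405 = 173340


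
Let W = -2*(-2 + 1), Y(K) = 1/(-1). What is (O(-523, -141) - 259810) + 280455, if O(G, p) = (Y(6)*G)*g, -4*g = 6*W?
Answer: 19076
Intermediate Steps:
Y(K) = -1
W = 2 (W = -2*(-1) = 2)
g = -3 (g = -3*2/2 = -¼*12 = -3)
O(G, p) = 3*G (O(G, p) = -G*(-3) = 3*G)
(O(-523, -141) - 259810) + 280455 = (3*(-523) - 259810) + 280455 = (-1569 - 259810) + 280455 = -261379 + 280455 = 19076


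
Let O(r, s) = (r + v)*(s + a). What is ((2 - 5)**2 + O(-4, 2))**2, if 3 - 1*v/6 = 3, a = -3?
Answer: 169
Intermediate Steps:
v = 0 (v = 18 - 6*3 = 18 - 18 = 0)
O(r, s) = r*(-3 + s) (O(r, s) = (r + 0)*(s - 3) = r*(-3 + s))
((2 - 5)**2 + O(-4, 2))**2 = ((2 - 5)**2 - 4*(-3 + 2))**2 = ((-3)**2 - 4*(-1))**2 = (9 + 4)**2 = 13**2 = 169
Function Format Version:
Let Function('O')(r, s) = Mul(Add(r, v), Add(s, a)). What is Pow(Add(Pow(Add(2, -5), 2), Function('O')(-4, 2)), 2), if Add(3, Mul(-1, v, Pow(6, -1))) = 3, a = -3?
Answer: 169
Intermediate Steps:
v = 0 (v = Add(18, Mul(-6, 3)) = Add(18, -18) = 0)
Function('O')(r, s) = Mul(r, Add(-3, s)) (Function('O')(r, s) = Mul(Add(r, 0), Add(s, -3)) = Mul(r, Add(-3, s)))
Pow(Add(Pow(Add(2, -5), 2), Function('O')(-4, 2)), 2) = Pow(Add(Pow(Add(2, -5), 2), Mul(-4, Add(-3, 2))), 2) = Pow(Add(Pow(-3, 2), Mul(-4, -1)), 2) = Pow(Add(9, 4), 2) = Pow(13, 2) = 169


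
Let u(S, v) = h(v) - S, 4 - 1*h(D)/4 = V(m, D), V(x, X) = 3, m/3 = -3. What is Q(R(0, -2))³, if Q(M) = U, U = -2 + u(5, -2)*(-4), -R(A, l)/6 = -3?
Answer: 8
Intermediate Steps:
m = -9 (m = 3*(-3) = -9)
R(A, l) = 18 (R(A, l) = -6*(-3) = 18)
h(D) = 4 (h(D) = 16 - 4*3 = 16 - 12 = 4)
u(S, v) = 4 - S
U = 2 (U = -2 + (4 - 1*5)*(-4) = -2 + (4 - 5)*(-4) = -2 - 1*(-4) = -2 + 4 = 2)
Q(M) = 2
Q(R(0, -2))³ = 2³ = 8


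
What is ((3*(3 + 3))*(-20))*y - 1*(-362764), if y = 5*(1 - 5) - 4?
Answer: 371404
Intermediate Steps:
y = -24 (y = 5*(-4) - 4 = -20 - 4 = -24)
((3*(3 + 3))*(-20))*y - 1*(-362764) = ((3*(3 + 3))*(-20))*(-24) - 1*(-362764) = ((3*6)*(-20))*(-24) + 362764 = (18*(-20))*(-24) + 362764 = -360*(-24) + 362764 = 8640 + 362764 = 371404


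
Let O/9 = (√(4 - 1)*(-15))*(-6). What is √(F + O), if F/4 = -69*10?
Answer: √(-2760 + 810*√3) ≈ 36.838*I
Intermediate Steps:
F = -2760 (F = 4*(-69*10) = 4*(-690) = -2760)
O = 810*√3 (O = 9*((√(4 - 1)*(-15))*(-6)) = 9*((√3*(-15))*(-6)) = 9*(-15*√3*(-6)) = 9*(90*√3) = 810*√3 ≈ 1403.0)
√(F + O) = √(-2760 + 810*√3)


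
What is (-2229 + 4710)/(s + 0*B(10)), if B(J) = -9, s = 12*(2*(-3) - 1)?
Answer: -827/28 ≈ -29.536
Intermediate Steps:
s = -84 (s = 12*(-6 - 1) = 12*(-7) = -84)
(-2229 + 4710)/(s + 0*B(10)) = (-2229 + 4710)/(-84 + 0*(-9)) = 2481/(-84 + 0) = 2481/(-84) = 2481*(-1/84) = -827/28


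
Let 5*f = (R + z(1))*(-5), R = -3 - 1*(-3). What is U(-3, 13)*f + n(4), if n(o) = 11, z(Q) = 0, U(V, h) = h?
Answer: 11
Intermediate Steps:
R = 0 (R = -3 + 3 = 0)
f = 0 (f = ((0 + 0)*(-5))/5 = (0*(-5))/5 = (⅕)*0 = 0)
U(-3, 13)*f + n(4) = 13*0 + 11 = 0 + 11 = 11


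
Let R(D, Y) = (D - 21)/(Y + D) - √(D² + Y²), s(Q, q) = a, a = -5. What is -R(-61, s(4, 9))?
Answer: -41/33 + √3746 ≈ 59.962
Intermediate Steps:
s(Q, q) = -5
R(D, Y) = -√(D² + Y²) + (-21 + D)/(D + Y) (R(D, Y) = (-21 + D)/(D + Y) - √(D² + Y²) = -√(D² + Y²) + (-21 + D)/(D + Y))
-R(-61, s(4, 9)) = -(-21 - 61 - 1*(-61)*√((-61)² + (-5)²) - 1*(-5)*√((-61)² + (-5)²))/(-61 - 5) = -(-21 - 61 - 1*(-61)*√(3721 + 25) - 1*(-5)*√(3721 + 25))/(-66) = -(-1)*(-21 - 61 - 1*(-61)*√3746 - 1*(-5)*√3746)/66 = -(-1)*(-21 - 61 + 61*√3746 + 5*√3746)/66 = -(-1)*(-82 + 66*√3746)/66 = -(41/33 - √3746) = -41/33 + √3746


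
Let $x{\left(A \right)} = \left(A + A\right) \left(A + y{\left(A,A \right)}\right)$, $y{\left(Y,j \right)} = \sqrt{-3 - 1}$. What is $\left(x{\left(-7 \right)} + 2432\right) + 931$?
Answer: $3461 - 28 i \approx 3461.0 - 28.0 i$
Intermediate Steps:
$y{\left(Y,j \right)} = 2 i$ ($y{\left(Y,j \right)} = \sqrt{-4} = 2 i$)
$x{\left(A \right)} = 2 A \left(A + 2 i\right)$ ($x{\left(A \right)} = \left(A + A\right) \left(A + 2 i\right) = 2 A \left(A + 2 i\right)$)
$\left(x{\left(-7 \right)} + 2432\right) + 931 = \left(2 \left(-7\right) \left(-7 + 2 i\right) + 2432\right) + 931 = \left(\left(98 - 28 i\right) + 2432\right) + 931 = \left(2530 - 28 i\right) + 931 = 3461 - 28 i$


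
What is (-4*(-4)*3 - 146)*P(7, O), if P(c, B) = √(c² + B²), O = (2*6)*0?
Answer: -686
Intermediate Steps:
O = 0 (O = 12*0 = 0)
P(c, B) = √(B² + c²)
(-4*(-4)*3 - 146)*P(7, O) = (-4*(-4)*3 - 146)*√(0² + 7²) = (16*3 - 146)*√(0 + 49) = (48 - 146)*√49 = -98*7 = -686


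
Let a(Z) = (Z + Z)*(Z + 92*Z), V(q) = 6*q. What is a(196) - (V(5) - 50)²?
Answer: 7144976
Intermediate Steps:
a(Z) = 186*Z² (a(Z) = (2*Z)*(93*Z) = 186*Z²)
a(196) - (V(5) - 50)² = 186*196² - (6*5 - 50)² = 186*38416 - (30 - 50)² = 7145376 - 1*(-20)² = 7145376 - 1*400 = 7145376 - 400 = 7144976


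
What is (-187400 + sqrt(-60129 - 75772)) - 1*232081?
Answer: -419481 + I*sqrt(135901) ≈ -4.1948e+5 + 368.65*I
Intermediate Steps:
(-187400 + sqrt(-60129 - 75772)) - 1*232081 = (-187400 + sqrt(-135901)) - 232081 = (-187400 + I*sqrt(135901)) - 232081 = -419481 + I*sqrt(135901)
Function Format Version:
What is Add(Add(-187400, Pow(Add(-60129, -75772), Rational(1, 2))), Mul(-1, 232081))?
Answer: Add(-419481, Mul(I, Pow(135901, Rational(1, 2)))) ≈ Add(-4.1948e+5, Mul(368.65, I))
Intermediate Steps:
Add(Add(-187400, Pow(Add(-60129, -75772), Rational(1, 2))), Mul(-1, 232081)) = Add(Add(-187400, Pow(-135901, Rational(1, 2))), -232081) = Add(Add(-187400, Mul(I, Pow(135901, Rational(1, 2)))), -232081) = Add(-419481, Mul(I, Pow(135901, Rational(1, 2))))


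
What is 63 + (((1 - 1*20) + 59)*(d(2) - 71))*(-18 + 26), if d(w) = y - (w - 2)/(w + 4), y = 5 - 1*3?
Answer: -22017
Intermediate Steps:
y = 2 (y = 5 - 3 = 2)
d(w) = 2 - (-2 + w)/(4 + w) (d(w) = 2 - (w - 2)/(w + 4) = 2 - (-2 + w)/(4 + w))
63 + (((1 - 1*20) + 59)*(d(2) - 71))*(-18 + 26) = 63 + (((1 - 1*20) + 59)*((10 + 2)/(4 + 2) - 71))*(-18 + 26) = 63 + (((1 - 20) + 59)*(12/6 - 71))*8 = 63 + ((-19 + 59)*((⅙)*12 - 71))*8 = 63 + (40*(2 - 71))*8 = 63 + (40*(-69))*8 = 63 - 2760*8 = 63 - 22080 = -22017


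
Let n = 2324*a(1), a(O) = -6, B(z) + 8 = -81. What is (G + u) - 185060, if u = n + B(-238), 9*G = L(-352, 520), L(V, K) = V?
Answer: -1792189/9 ≈ -1.9913e+5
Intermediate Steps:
B(z) = -89 (B(z) = -8 - 81 = -89)
G = -352/9 (G = (⅑)*(-352) = -352/9 ≈ -39.111)
n = -13944 (n = 2324*(-6) = -13944)
u = -14033 (u = -13944 - 89 = -14033)
(G + u) - 185060 = (-352/9 - 14033) - 185060 = -126649/9 - 185060 = -1792189/9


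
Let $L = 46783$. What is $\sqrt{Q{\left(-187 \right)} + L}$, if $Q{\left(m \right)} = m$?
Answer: $2 \sqrt{11649} \approx 215.86$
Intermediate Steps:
$\sqrt{Q{\left(-187 \right)} + L} = \sqrt{-187 + 46783} = \sqrt{46596} = 2 \sqrt{11649}$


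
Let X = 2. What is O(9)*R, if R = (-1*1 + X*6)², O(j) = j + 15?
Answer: 2904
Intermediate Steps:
O(j) = 15 + j
R = 121 (R = (-1*1 + 2*6)² = (-1 + 12)² = 11² = 121)
O(9)*R = (15 + 9)*121 = 24*121 = 2904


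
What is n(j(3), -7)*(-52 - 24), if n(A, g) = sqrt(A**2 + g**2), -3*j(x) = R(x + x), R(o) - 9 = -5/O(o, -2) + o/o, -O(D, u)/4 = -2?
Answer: -19*sqrt(3761)/2 ≈ -582.61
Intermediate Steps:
O(D, u) = 8 (O(D, u) = -4*(-2) = 8)
R(o) = 75/8 (R(o) = 9 + (-5/8 + o/o) = 9 + (-5*1/8 + 1) = 9 + (-5/8 + 1) = 9 + 3/8 = 75/8)
j(x) = -25/8 (j(x) = -1/3*75/8 = -25/8)
n(j(3), -7)*(-52 - 24) = sqrt((-25/8)**2 + (-7)**2)*(-52 - 24) = sqrt(625/64 + 49)*(-76) = sqrt(3761/64)*(-76) = (sqrt(3761)/8)*(-76) = -19*sqrt(3761)/2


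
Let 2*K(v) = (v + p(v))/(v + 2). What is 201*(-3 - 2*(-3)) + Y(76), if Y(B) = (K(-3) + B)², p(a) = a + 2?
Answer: 6687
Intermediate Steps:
p(a) = 2 + a
K(v) = (2 + 2*v)/(2*(2 + v)) (K(v) = ((v + (2 + v))/(v + 2))/2 = ((2 + 2*v)/(2 + v))/2 = (2 + 2*v)/(2*(2 + v)))
Y(B) = (2 + B)² (Y(B) = ((1 - 3)/(2 - 3) + B)² = (-2/(-1) + B)² = (-1*(-2) + B)² = (2 + B)²)
201*(-3 - 2*(-3)) + Y(76) = 201*(-3 - 2*(-3)) + (2 + 76)² = 201*(-3 + 6) + 78² = 201*3 + 6084 = 603 + 6084 = 6687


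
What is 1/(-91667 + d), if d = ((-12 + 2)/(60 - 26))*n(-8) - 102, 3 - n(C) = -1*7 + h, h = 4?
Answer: -17/1560103 ≈ -1.0897e-5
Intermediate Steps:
n(C) = 6 (n(C) = 3 - (-1*7 + 4) = 3 - (-7 + 4) = 3 - 1*(-3) = 3 + 3 = 6)
d = -1764/17 (d = ((-12 + 2)/(60 - 26))*6 - 102 = -10/34*6 - 102 = -10*1/34*6 - 102 = -5/17*6 - 102 = -30/17 - 102 = -1764/17 ≈ -103.76)
1/(-91667 + d) = 1/(-91667 - 1764/17) = 1/(-1560103/17) = -17/1560103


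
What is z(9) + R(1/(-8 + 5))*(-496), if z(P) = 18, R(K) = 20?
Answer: -9902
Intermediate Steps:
z(9) + R(1/(-8 + 5))*(-496) = 18 + 20*(-496) = 18 - 9920 = -9902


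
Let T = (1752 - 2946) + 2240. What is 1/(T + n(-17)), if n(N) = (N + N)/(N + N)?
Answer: 1/1047 ≈ 0.00095511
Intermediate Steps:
T = 1046 (T = -1194 + 2240 = 1046)
n(N) = 1 (n(N) = (2*N)/((2*N)) = (2*N)*(1/(2*N)) = 1)
1/(T + n(-17)) = 1/(1046 + 1) = 1/1047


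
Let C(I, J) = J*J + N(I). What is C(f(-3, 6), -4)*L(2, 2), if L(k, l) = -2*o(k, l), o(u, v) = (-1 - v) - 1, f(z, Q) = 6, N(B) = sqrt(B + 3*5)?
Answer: 128 + 8*sqrt(21) ≈ 164.66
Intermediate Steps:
N(B) = sqrt(15 + B) (N(B) = sqrt(B + 15) = sqrt(15 + B))
o(u, v) = -2 - v
C(I, J) = J**2 + sqrt(15 + I) (C(I, J) = J*J + sqrt(15 + I) = J**2 + sqrt(15 + I))
L(k, l) = 4 + 2*l (L(k, l) = -2*(-2 - l) = 4 + 2*l)
C(f(-3, 6), -4)*L(2, 2) = ((-4)**2 + sqrt(15 + 6))*(4 + 2*2) = (16 + sqrt(21))*(4 + 4) = (16 + sqrt(21))*8 = 128 + 8*sqrt(21)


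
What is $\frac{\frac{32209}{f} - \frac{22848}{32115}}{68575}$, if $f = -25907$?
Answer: $- \frac{41700389}{1462939144625} \approx -2.8505 \cdot 10^{-5}$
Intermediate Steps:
$\frac{\frac{32209}{f} - \frac{22848}{32115}}{68575} = \frac{\frac{32209}{-25907} - \frac{22848}{32115}}{68575} = \left(32209 \left(- \frac{1}{25907}\right) - \frac{7616}{10705}\right) \frac{1}{68575} = \left(- \frac{32209}{25907} - \frac{7616}{10705}\right) \frac{1}{68575} = \left(- \frac{542105057}{277334435}\right) \frac{1}{68575} = - \frac{41700389}{1462939144625}$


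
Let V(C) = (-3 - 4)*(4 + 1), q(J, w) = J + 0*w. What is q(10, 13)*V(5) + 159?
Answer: -191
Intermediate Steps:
q(J, w) = J (q(J, w) = J + 0 = J)
V(C) = -35 (V(C) = -7*5 = -35)
q(10, 13)*V(5) + 159 = 10*(-35) + 159 = -350 + 159 = -191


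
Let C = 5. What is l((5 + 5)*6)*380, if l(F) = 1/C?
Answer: 76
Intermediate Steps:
l(F) = ⅕ (l(F) = 1/5 = ⅕)
l((5 + 5)*6)*380 = (⅕)*380 = 76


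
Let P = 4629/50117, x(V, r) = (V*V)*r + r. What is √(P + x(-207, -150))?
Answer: 111*I*√1310286462467/50117 ≈ 2535.3*I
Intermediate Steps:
x(V, r) = r + r*V² (x(V, r) = V²*r + r = r*V² + r = r + r*V²)
P = 4629/50117 (P = 4629*(1/50117) = 4629/50117 ≈ 0.092364)
√(P + x(-207, -150)) = √(4629/50117 - 150*(1 + (-207)²)) = √(4629/50117 - 150*(1 + 42849)) = √(4629/50117 - 150*42850) = √(4629/50117 - 6427500) = √(-322127012871/50117) = 111*I*√1310286462467/50117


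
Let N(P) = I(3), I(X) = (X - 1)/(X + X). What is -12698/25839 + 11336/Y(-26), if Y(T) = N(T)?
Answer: 878720014/25839 ≈ 34008.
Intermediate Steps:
I(X) = (-1 + X)/(2*X) (I(X) = (-1 + X)/((2*X)) = (-1 + X)*(1/(2*X)) = (-1 + X)/(2*X))
N(P) = ⅓ (N(P) = (½)*(-1 + 3)/3 = (½)*(⅓)*2 = ⅓)
Y(T) = ⅓
-12698/25839 + 11336/Y(-26) = -12698/25839 + 11336/(⅓) = -12698*1/25839 + 11336*3 = -12698/25839 + 34008 = 878720014/25839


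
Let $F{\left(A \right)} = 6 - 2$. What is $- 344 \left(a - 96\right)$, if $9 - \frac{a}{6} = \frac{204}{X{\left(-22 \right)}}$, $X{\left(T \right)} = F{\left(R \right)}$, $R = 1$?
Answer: $119712$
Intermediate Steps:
$F{\left(A \right)} = 4$
$X{\left(T \right)} = 4$
$a = -252$ ($a = 54 - 6 \cdot \frac{204}{4} = 54 - 6 \cdot 204 \cdot \frac{1}{4} = 54 - 306 = -252$)
$- 344 \left(a - 96\right) = - 344 \left(-252 - 96\right) = \left(-344\right) \left(-348\right) = 119712$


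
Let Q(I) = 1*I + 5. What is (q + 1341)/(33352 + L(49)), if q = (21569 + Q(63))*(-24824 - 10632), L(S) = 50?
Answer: -40376849/1758 ≈ -22968.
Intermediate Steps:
Q(I) = 5 + I (Q(I) = I + 5 = 5 + I)
q = -767161472 (q = (21569 + (5 + 63))*(-24824 - 10632) = (21569 + 68)*(-35456) = 21637*(-35456) = -767161472)
(q + 1341)/(33352 + L(49)) = (-767161472 + 1341)/(33352 + 50) = -767160131/33402 = -767160131*1/33402 = -40376849/1758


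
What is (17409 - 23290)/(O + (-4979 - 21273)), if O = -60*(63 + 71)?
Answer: 5881/34292 ≈ 0.17150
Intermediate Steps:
O = -8040 (O = -60*134 = -8040)
(17409 - 23290)/(O + (-4979 - 21273)) = (17409 - 23290)/(-8040 + (-4979 - 21273)) = -5881/(-8040 - 26252) = -5881/(-34292) = -5881*(-1/34292) = 5881/34292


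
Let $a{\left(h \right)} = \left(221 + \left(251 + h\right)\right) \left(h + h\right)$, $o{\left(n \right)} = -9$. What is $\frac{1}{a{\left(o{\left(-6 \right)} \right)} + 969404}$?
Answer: $\frac{1}{961070} \approx 1.0405 \cdot 10^{-6}$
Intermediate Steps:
$a{\left(h \right)} = 2 h \left(472 + h\right)$ ($a{\left(h \right)} = \left(472 + h\right) 2 h = 2 h \left(472 + h\right)$)
$\frac{1}{a{\left(o{\left(-6 \right)} \right)} + 969404} = \frac{1}{2 \left(-9\right) \left(472 - 9\right) + 969404} = \frac{1}{2 \left(-9\right) 463 + 969404} = \frac{1}{-8334 + 969404} = \frac{1}{961070}$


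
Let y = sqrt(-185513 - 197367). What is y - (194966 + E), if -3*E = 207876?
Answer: -125674 + 4*I*sqrt(23930) ≈ -1.2567e+5 + 618.77*I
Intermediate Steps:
E = -69292 (E = -1/3*207876 = -69292)
y = 4*I*sqrt(23930) (y = sqrt(-382880) = 4*I*sqrt(23930) ≈ 618.77*I)
y - (194966 + E) = 4*I*sqrt(23930) - (194966 - 69292) = 4*I*sqrt(23930) - 1*125674 = 4*I*sqrt(23930) - 125674 = -125674 + 4*I*sqrt(23930)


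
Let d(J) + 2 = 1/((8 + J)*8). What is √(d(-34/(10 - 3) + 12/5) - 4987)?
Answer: I*√751060621/388 ≈ 70.633*I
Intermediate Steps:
d(J) = -2 + 1/(8*(8 + J)) (d(J) = -2 + 1/((8 + J)*8) = -2 + (⅛)/(8 + J) = -2 + 1/(8*(8 + J)))
√(d(-34/(10 - 3) + 12/5) - 4987) = √((-127 - 16*(-34/(10 - 3) + 12/5))/(8*(8 + (-34/(10 - 3) + 12/5))) - 4987) = √((-127 - 16*(-34/7 + 12*(⅕)))/(8*(8 + (-34/7 + 12*(⅕)))) - 4987) = √((-127 - 16*(-34*⅐ + 12/5))/(8*(8 + (-34*⅐ + 12/5))) - 4987) = √((-127 - 16*(-34/7 + 12/5))/(8*(8 + (-34/7 + 12/5))) - 4987) = √((-127 - 16*(-86/35))/(8*(8 - 86/35)) - 4987) = √((-127 + 1376/35)/(8*(194/35)) - 4987) = √((⅛)*(35/194)*(-3069/35) - 4987) = √(-3069/1552 - 4987) = √(-7742893/1552) = I*√751060621/388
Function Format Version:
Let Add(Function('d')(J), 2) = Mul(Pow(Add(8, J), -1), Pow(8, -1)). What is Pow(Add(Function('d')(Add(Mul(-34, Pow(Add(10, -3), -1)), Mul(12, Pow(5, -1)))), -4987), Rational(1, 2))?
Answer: Mul(Rational(1, 388), I, Pow(751060621, Rational(1, 2))) ≈ Mul(70.633, I)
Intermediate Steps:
Function('d')(J) = Add(-2, Mul(Rational(1, 8), Pow(Add(8, J), -1))) (Function('d')(J) = Add(-2, Mul(Pow(Add(8, J), -1), Pow(8, -1))) = Add(-2, Mul(Pow(Add(8, J), -1), Rational(1, 8))) = Add(-2, Mul(Rational(1, 8), Pow(Add(8, J), -1))))
Pow(Add(Function('d')(Add(Mul(-34, Pow(Add(10, -3), -1)), Mul(12, Pow(5, -1)))), -4987), Rational(1, 2)) = Pow(Add(Mul(Rational(1, 8), Pow(Add(8, Add(Mul(-34, Pow(Add(10, -3), -1)), Mul(12, Pow(5, -1)))), -1), Add(-127, Mul(-16, Add(Mul(-34, Pow(Add(10, -3), -1)), Mul(12, Pow(5, -1)))))), -4987), Rational(1, 2)) = Pow(Add(Mul(Rational(1, 8), Pow(Add(8, Add(Mul(-34, Pow(7, -1)), Mul(12, Rational(1, 5)))), -1), Add(-127, Mul(-16, Add(Mul(-34, Pow(7, -1)), Mul(12, Rational(1, 5)))))), -4987), Rational(1, 2)) = Pow(Add(Mul(Rational(1, 8), Pow(Add(8, Add(Mul(-34, Rational(1, 7)), Rational(12, 5))), -1), Add(-127, Mul(-16, Add(Mul(-34, Rational(1, 7)), Rational(12, 5))))), -4987), Rational(1, 2)) = Pow(Add(Mul(Rational(1, 8), Pow(Add(8, Add(Rational(-34, 7), Rational(12, 5))), -1), Add(-127, Mul(-16, Add(Rational(-34, 7), Rational(12, 5))))), -4987), Rational(1, 2)) = Pow(Add(Mul(Rational(1, 8), Pow(Add(8, Rational(-86, 35)), -1), Add(-127, Mul(-16, Rational(-86, 35)))), -4987), Rational(1, 2)) = Pow(Add(Mul(Rational(1, 8), Pow(Rational(194, 35), -1), Add(-127, Rational(1376, 35))), -4987), Rational(1, 2)) = Pow(Add(Mul(Rational(1, 8), Rational(35, 194), Rational(-3069, 35)), -4987), Rational(1, 2)) = Pow(Add(Rational(-3069, 1552), -4987), Rational(1, 2)) = Pow(Rational(-7742893, 1552), Rational(1, 2)) = Mul(Rational(1, 388), I, Pow(751060621, Rational(1, 2)))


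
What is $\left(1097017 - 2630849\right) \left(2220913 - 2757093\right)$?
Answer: $822410041760$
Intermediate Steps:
$\left(1097017 - 2630849\right) \left(2220913 - 2757093\right) = \left(-1533832\right) \left(-536180\right) = 822410041760$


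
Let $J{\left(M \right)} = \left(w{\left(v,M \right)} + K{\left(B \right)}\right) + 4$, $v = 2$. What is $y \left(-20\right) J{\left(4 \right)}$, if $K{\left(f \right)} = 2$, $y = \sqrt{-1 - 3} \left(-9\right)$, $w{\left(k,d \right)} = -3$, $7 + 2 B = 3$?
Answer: $1080 i \approx 1080.0 i$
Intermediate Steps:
$B = -2$ ($B = - \frac{7}{2} + \frac{1}{2} \cdot 3 = - \frac{7}{2} + \frac{3}{2} = -2$)
$y = - 18 i$ ($y = \sqrt{-4} \left(-9\right) = 2 i \left(-9\right) = - 18 i \approx - 18.0 i$)
$J{\left(M \right)} = 3$ ($J{\left(M \right)} = \left(-3 + 2\right) + 4 = -1 + 4 = 3$)
$y \left(-20\right) J{\left(4 \right)} = - 18 i \left(-20\right) 3 = 360 i 3 = 1080 i$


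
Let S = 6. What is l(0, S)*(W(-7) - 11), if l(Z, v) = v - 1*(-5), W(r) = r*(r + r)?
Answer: 957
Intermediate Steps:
W(r) = 2*r² (W(r) = r*(2*r) = 2*r²)
l(Z, v) = 5 + v (l(Z, v) = v + 5 = 5 + v)
l(0, S)*(W(-7) - 11) = (5 + 6)*(2*(-7)² - 11) = 11*(2*49 - 11) = 11*(98 - 11) = 11*87 = 957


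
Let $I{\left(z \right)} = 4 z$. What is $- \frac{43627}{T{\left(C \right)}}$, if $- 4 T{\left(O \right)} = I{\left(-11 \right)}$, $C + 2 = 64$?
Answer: $- \frac{43627}{11} \approx -3966.1$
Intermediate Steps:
$C = 62$ ($C = -2 + 64 = 62$)
$T{\left(O \right)} = 11$ ($T{\left(O \right)} = - \frac{4 \left(-11\right)}{4} = \left(- \frac{1}{4}\right) \left(-44\right) = 11$)
$- \frac{43627}{T{\left(C \right)}} = - \frac{43627}{11}$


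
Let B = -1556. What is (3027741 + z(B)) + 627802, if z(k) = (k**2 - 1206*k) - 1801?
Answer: 7951414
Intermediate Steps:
z(k) = -1801 + k**2 - 1206*k
(3027741 + z(B)) + 627802 = (3027741 + (-1801 + (-1556)**2 - 1206*(-1556))) + 627802 = (3027741 + (-1801 + 2421136 + 1876536)) + 627802 = (3027741 + 4295871) + 627802 = 7323612 + 627802 = 7951414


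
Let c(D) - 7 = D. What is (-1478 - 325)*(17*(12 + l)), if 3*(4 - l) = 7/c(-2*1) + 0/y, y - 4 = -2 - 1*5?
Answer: -2380561/5 ≈ -4.7611e+5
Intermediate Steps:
c(D) = 7 + D
y = -3 (y = 4 + (-2 - 1*5) = 4 + (-2 - 5) = 4 - 7 = -3)
l = 53/15 (l = 4 - (7/(7 - 2*1) + 0/(-3))/3 = 4 - (7/(7 - 2) + 0*(-⅓))/3 = 4 - (7/5 + 0)/3 = 4 - ⅓*7/5 = 4 - 7/15 = 53/15 ≈ 3.5333)
(-1478 - 325)*(17*(12 + l)) = (-1478 - 325)*(17*(12 + 53/15)) = -30651*233/15 = -1803*3961/15 = -2380561/5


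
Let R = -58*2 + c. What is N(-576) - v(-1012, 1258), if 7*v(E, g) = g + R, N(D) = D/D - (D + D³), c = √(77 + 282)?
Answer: 1337723729/7 - √359/7 ≈ 1.9110e+8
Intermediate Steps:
c = √359 ≈ 18.947
N(D) = 1 - D - D³ (N(D) = 1 + (-D - D³) = 1 - D - D³)
R = -116 + √359 (R = -58*2 + √359 = -116 + √359 ≈ -97.053)
v(E, g) = -116/7 + g/7 + √359/7 (v(E, g) = (g + (-116 + √359))/7 = (-116 + g + √359)/7 = -116/7 + g/7 + √359/7)
N(-576) - v(-1012, 1258) = (1 - 1*(-576) - 1*(-576)³) - (-116/7 + (⅐)*1258 + √359/7) = (1 + 576 - 1*(-191102976)) - (-116/7 + 1258/7 + √359/7) = (1 + 576 + 191102976) - (1142/7 + √359/7) = 191103553 + (-1142/7 - √359/7) = 1337723729/7 - √359/7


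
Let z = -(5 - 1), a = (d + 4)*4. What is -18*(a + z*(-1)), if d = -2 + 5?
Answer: -576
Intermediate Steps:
d = 3
a = 28 (a = (3 + 4)*4 = 7*4 = 28)
z = -4 (z = -1*4 = -4)
-18*(a + z*(-1)) = -18*(28 - 4*(-1)) = -18*(28 + 4) = -18*32 = -576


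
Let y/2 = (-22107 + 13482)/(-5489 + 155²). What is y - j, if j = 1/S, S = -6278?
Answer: -27069241/29092252 ≈ -0.93046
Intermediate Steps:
j = -1/6278 (j = 1/(-6278) = -1/6278 ≈ -0.00015929)
y = -8625/9268 (y = 2*((-22107 + 13482)/(-5489 + 155²)) = 2*(-8625/(-5489 + 24025)) = 2*(-8625/18536) = -8625/9268 ≈ -0.93062)
y - j = -8625/9268 - 1*(-1/6278) = -8625/9268 + 1/6278 = -27069241/29092252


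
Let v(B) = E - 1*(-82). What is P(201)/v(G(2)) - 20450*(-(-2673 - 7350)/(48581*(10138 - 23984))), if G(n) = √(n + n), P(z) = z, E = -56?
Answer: 5405091801/672652526 ≈ 8.0355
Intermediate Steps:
G(n) = √2*√n (G(n) = √(2*n) = √2*√n)
v(B) = 26 (v(B) = -56 - 1*(-82) = -56 + 82 = 26)
P(201)/v(G(2)) - 20450*(-(-2673 - 7350)/(48581*(10138 - 23984))) = 201/26 - 20450*(-(-2673 - 7350)/(48581*(10138 - 23984))) = 201*(1/26) - 20450/((-48581/((-10023/(-13846))))) = 201/26 - 20450/((-48581/((-10023*(-1/13846))))) = 201/26 - 20450/((-48581/10023/13846)) = 201/26 - 20450/((-48581*13846/10023)) = 201/26 - 20450/(-51742502/771) = 201/26 - 20450*(-771/51742502) = 201/26 + 7883475/25871251 = 5405091801/672652526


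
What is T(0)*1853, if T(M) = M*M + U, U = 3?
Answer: 5559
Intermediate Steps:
T(M) = 3 + M**2 (T(M) = M*M + 3 = M**2 + 3 = 3 + M**2)
T(0)*1853 = (3 + 0**2)*1853 = (3 + 0)*1853 = 3*1853 = 5559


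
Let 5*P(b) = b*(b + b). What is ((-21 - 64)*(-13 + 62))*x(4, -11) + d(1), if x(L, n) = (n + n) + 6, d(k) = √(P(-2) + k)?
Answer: 66640 + √65/5 ≈ 66642.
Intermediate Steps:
P(b) = 2*b²/5 (P(b) = (b*(b + b))/5 = (b*(2*b))/5 = (2*b²)/5 = 2*b²/5)
d(k) = √(8/5 + k) (d(k) = √((⅖)*(-2)² + k) = √((⅖)*4 + k) = √(8/5 + k))
x(L, n) = 6 + 2*n (x(L, n) = 2*n + 6 = 6 + 2*n)
((-21 - 64)*(-13 + 62))*x(4, -11) + d(1) = ((-21 - 64)*(-13 + 62))*(6 + 2*(-11)) + √(40 + 25*1)/5 = (-85*49)*(6 - 22) + √(40 + 25)/5 = -4165*(-16) + √65/5 = 66640 + √65/5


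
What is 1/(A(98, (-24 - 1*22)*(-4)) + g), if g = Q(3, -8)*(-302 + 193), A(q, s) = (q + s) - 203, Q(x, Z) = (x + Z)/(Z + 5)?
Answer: -3/308 ≈ -0.0097403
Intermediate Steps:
Q(x, Z) = (Z + x)/(5 + Z)
A(q, s) = -203 + q + s
g = -545/3 (g = ((-8 + 3)/(5 - 8))*(-302 + 193) = (-5/(-3))*(-109) = -⅓*(-5)*(-109) = (5/3)*(-109) = -545/3 ≈ -181.67)
1/(A(98, (-24 - 1*22)*(-4)) + g) = 1/((-203 + 98 + (-24 - 1*22)*(-4)) - 545/3) = 1/((-203 + 98 + (-24 - 22)*(-4)) - 545/3) = 1/((-203 + 98 - 46*(-4)) - 545/3) = 1/((-203 + 98 + 184) - 545/3) = 1/(79 - 545/3) = 1/(-308/3) = -3/308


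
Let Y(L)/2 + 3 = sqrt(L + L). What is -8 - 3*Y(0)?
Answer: 10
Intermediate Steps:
Y(L) = -6 + 2*sqrt(2)*sqrt(L) (Y(L) = -6 + 2*sqrt(L + L) = -6 + 2*sqrt(2*L) = -6 + 2*(sqrt(2)*sqrt(L)) = -6 + 2*sqrt(2)*sqrt(L))
-8 - 3*Y(0) = -8 - 3*(-6 + 2*sqrt(2)*sqrt(0)) = -8 - 3*(-6 + 2*sqrt(2)*0) = -8 - 3*(-6 + 0) = -8 - 3*(-6) = -8 + 18 = 10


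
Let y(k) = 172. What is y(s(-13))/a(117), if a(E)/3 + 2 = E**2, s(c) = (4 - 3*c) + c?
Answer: 172/41061 ≈ 0.0041889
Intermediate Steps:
s(c) = 4 - 2*c
a(E) = -6 + 3*E**2
y(s(-13))/a(117) = 172/(-6 + 3*117**2) = 172/(-6 + 3*13689) = 172/(-6 + 41067) = 172/41061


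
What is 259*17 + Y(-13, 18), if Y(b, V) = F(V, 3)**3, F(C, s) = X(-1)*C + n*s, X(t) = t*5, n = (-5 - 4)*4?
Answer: -7757989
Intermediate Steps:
n = -36 (n = -9*4 = -36)
X(t) = 5*t
F(C, s) = -36*s - 5*C (F(C, s) = (5*(-1))*C - 36*s = -5*C - 36*s = -36*s - 5*C)
Y(b, V) = (-108 - 5*V)**3 (Y(b, V) = (-36*3 - 5*V)**3 = (-108 - 5*V)**3)
259*17 + Y(-13, 18) = 259*17 - (108 + 5*18)**3 = 4403 - (108 + 90)**3 = 4403 - 1*198**3 = 4403 - 1*7762392 = 4403 - 7762392 = -7757989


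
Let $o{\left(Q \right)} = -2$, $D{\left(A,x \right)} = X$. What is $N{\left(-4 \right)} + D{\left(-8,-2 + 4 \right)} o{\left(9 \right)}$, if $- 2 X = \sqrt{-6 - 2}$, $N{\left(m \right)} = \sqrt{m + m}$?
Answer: $4 i \sqrt{2} \approx 5.6569 i$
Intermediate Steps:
$N{\left(m \right)} = \sqrt{2} \sqrt{m}$ ($N{\left(m \right)} = \sqrt{2 m} = \sqrt{2} \sqrt{m}$)
$X = - i \sqrt{2}$ ($X = - \frac{\sqrt{-6 - 2}}{2} = - \frac{\sqrt{-8}}{2} = - \frac{2 i \sqrt{2}}{2} = - i \sqrt{2} \approx - 1.4142 i$)
$D{\left(A,x \right)} = - i \sqrt{2}$
$N{\left(-4 \right)} + D{\left(-8,-2 + 4 \right)} o{\left(9 \right)} = \sqrt{2} \sqrt{-4} + - i \sqrt{2} \left(-2\right) = \sqrt{2} \cdot 2 i + 2 i \sqrt{2} = 2 i \sqrt{2} + 2 i \sqrt{2} = 4 i \sqrt{2}$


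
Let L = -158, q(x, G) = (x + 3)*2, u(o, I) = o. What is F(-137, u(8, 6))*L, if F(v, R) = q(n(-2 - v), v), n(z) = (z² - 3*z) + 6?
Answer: -5633964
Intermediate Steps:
n(z) = 6 + z² - 3*z
q(x, G) = 6 + 2*x (q(x, G) = (3 + x)*2 = 6 + 2*x)
F(v, R) = 30 + 2*(-2 - v)² + 6*v (F(v, R) = 6 + 2*(6 + (-2 - v)² - 3*(-2 - v)) = 6 + 2*(6 + (-2 - v)² + (6 + 3*v)) = 6 + 2*(12 + (-2 - v)² + 3*v) = 6 + (24 + 2*(-2 - v)² + 6*v) = 30 + 2*(-2 - v)² + 6*v)
F(-137, u(8, 6))*L = (38 + 2*(-137)² + 14*(-137))*(-158) = (38 + 2*18769 - 1918)*(-158) = (38 + 37538 - 1918)*(-158) = 35658*(-158) = -5633964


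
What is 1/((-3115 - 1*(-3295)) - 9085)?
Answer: -1/8905 ≈ -0.00011230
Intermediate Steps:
1/((-3115 - 1*(-3295)) - 9085) = 1/((-3115 + 3295) - 9085) = 1/(180 - 9085) = 1/(-8905) = -1/8905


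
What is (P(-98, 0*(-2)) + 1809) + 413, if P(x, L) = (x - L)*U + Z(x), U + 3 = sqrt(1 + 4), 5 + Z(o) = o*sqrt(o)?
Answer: 2511 - 98*sqrt(5) - 686*I*sqrt(2) ≈ 2291.9 - 970.15*I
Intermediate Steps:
Z(o) = -5 + o**(3/2) (Z(o) = -5 + o*sqrt(o) = -5 + o**(3/2))
U = -3 + sqrt(5) (U = -3 + sqrt(1 + 4) = -3 + sqrt(5) ≈ -0.76393)
P(x, L) = -5 + x**(3/2) + (-3 + sqrt(5))*(x - L) (P(x, L) = (x - L)*(-3 + sqrt(5)) + (-5 + x**(3/2)) = (-3 + sqrt(5))*(x - L) + (-5 + x**(3/2)) = -5 + x**(3/2) + (-3 + sqrt(5))*(x - L))
(P(-98, 0*(-2)) + 1809) + 413 = ((-5 + (-98)**(3/2) + (0*(-2))*(3 - sqrt(5)) - 1*(-98)*(3 - sqrt(5))) + 1809) + 413 = ((-5 - 686*I*sqrt(2) + 0*(3 - sqrt(5)) + (294 - 98*sqrt(5))) + 1809) + 413 = ((-5 - 686*I*sqrt(2) + 0 + (294 - 98*sqrt(5))) + 1809) + 413 = ((289 - 98*sqrt(5) - 686*I*sqrt(2)) + 1809) + 413 = (2098 - 98*sqrt(5) - 686*I*sqrt(2)) + 413 = 2511 - 98*sqrt(5) - 686*I*sqrt(2)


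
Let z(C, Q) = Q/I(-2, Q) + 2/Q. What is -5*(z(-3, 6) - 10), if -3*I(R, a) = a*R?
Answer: 245/6 ≈ 40.833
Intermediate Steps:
I(R, a) = -R*a/3 (I(R, a) = -a*R/3 = -R*a/3)
z(C, Q) = 3/2 + 2/Q (z(C, Q) = Q/((-⅓*(-2)*Q)) + 2/Q = Q/((2*Q/3)) + 2/Q = Q*(3/(2*Q)) + 2/Q = 3/2 + 2/Q)
-5*(z(-3, 6) - 10) = -5*((3/2 + 2/6) - 10) = -5*((3/2 + 2*(⅙)) - 10) = -5*((3/2 + ⅓) - 10) = -5*(11/6 - 10) = -5*(-49/6) = 245/6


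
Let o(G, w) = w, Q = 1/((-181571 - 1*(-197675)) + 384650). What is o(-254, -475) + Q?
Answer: -190358149/400754 ≈ -475.00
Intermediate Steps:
Q = 1/400754 (Q = 1/((-181571 + 197675) + 384650) = 1/(16104 + 384650) = 1/400754 ≈ 2.4953e-6)
o(-254, -475) + Q = -475 + 1/400754 = -190358149/400754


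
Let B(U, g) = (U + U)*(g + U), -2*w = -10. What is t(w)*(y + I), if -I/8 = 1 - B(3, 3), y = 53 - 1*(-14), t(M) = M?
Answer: 1735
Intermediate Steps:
w = 5 (w = -1/2*(-10) = 5)
B(U, g) = 2*U*(U + g) (B(U, g) = (2*U)*(U + g) = 2*U*(U + g))
y = 67 (y = 53 + 14 = 67)
I = 280 (I = -8*(1 - 2*3*(3 + 3)) = -8*(1 - 2*3*6) = -8*(1 - 1*36) = -8*(1 - 36) = -8*(-35) = 280)
t(w)*(y + I) = 5*(67 + 280) = 5*347 = 1735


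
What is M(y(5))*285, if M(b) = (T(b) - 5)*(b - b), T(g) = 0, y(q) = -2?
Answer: 0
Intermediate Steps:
M(b) = 0 (M(b) = (0 - 5)*(b - b) = -5*0 = 0)
M(y(5))*285 = 0*285 = 0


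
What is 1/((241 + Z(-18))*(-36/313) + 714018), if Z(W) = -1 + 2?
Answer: 313/223478922 ≈ 1.4006e-6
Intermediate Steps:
Z(W) = 1
1/((241 + Z(-18))*(-36/313) + 714018) = 1/((241 + 1)*(-36/313) + 714018) = 1/(242*(-36*1/313) + 714018) = 1/(242*(-36/313) + 714018) = 1/(-8712/313 + 714018) = 1/(223478922/313) = 313/223478922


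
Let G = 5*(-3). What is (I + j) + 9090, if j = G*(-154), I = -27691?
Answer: -16291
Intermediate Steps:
G = -15
j = 2310 (j = -15*(-154) = 2310)
(I + j) + 9090 = (-27691 + 2310) + 9090 = -25381 + 9090 = -16291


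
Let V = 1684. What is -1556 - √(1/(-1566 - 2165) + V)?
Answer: -1556 - √23441884193/3731 ≈ -1597.0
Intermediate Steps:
-1556 - √(1/(-1566 - 2165) + V) = -1556 - √(1/(-1566 - 2165) + 1684) = -1556 - √(1/(-3731) + 1684) = -1556 - √(-1/3731 + 1684) = -1556 - √(6283003/3731) = -1556 - √23441884193/3731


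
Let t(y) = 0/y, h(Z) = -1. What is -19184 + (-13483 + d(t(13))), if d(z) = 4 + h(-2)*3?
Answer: -32666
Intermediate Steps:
t(y) = 0
d(z) = 1 (d(z) = 4 - 1*3 = 4 - 3 = 1)
-19184 + (-13483 + d(t(13))) = -19184 + (-13483 + 1) = -19184 - 13482 = -32666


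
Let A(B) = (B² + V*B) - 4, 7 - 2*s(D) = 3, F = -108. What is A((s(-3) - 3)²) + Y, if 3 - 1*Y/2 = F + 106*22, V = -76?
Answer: -4521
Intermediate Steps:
s(D) = 2 (s(D) = 7/2 - ½*3 = 7/2 - 3/2 = 2)
Y = -4442 (Y = 6 - 2*(-108 + 106*22) = 6 - 2*(-108 + 2332) = 6 - 2*2224 = 6 - 4448 = -4442)
A(B) = -4 + B² - 76*B (A(B) = (B² - 76*B) - 4 = -4 + B² - 76*B)
A((s(-3) - 3)²) + Y = (-4 + ((2 - 3)²)² - 76*(2 - 3)²) - 4442 = (-4 + ((-1)²)² - 76*(-1)²) - 4442 = (-4 + 1² - 76*1) - 4442 = (-4 + 1 - 76) - 4442 = -79 - 4442 = -4521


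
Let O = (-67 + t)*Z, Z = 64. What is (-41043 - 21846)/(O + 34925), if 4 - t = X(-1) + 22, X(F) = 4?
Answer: -20963/9743 ≈ -2.1516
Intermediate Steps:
t = -22 (t = 4 - (4 + 22) = 4 - 1*26 = 4 - 26 = -22)
O = -5696 (O = (-67 - 22)*64 = -89*64 = -5696)
(-41043 - 21846)/(O + 34925) = (-41043 - 21846)/(-5696 + 34925) = -62889/29229 = -62889*1/29229 = -20963/9743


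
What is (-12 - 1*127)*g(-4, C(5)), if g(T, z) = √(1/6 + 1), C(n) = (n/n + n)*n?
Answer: -139*√42/6 ≈ -150.14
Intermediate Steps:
C(n) = n*(1 + n) (C(n) = (1 + n)*n = n*(1 + n))
g(T, z) = √42/6 (g(T, z) = √(⅙ + 1) = √(7/6) = √42/6)
(-12 - 1*127)*g(-4, C(5)) = (-12 - 1*127)*(√42/6) = (-12 - 127)*(√42/6) = -139*√42/6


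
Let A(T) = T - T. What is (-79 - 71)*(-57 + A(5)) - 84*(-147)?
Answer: 20898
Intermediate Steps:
A(T) = 0
(-79 - 71)*(-57 + A(5)) - 84*(-147) = (-79 - 71)*(-57 + 0) - 84*(-147) = -150*(-57) + 12348 = 8550 + 12348 = 20898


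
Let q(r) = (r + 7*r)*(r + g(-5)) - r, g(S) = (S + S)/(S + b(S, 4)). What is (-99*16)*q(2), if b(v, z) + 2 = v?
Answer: -68640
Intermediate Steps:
b(v, z) = -2 + v
g(S) = 2*S/(-2 + 2*S) (g(S) = (S + S)/(S + (-2 + S)) = (2*S)/(-2 + 2*S) = 2*S/(-2 + 2*S))
q(r) = -r + 8*r*(⅚ + r) (q(r) = (r + 7*r)*(r - 5/(-1 - 5)) - r = (8*r)*(r - 5/(-6)) - r = (8*r)*(r - 5*(-⅙)) - r = (8*r)*(r + ⅚) - r = (8*r)*(⅚ + r) - r = 8*r*(⅚ + r) - r = -r + 8*r*(⅚ + r))
(-99*16)*q(2) = (-99*16)*((⅓)*2*(17 + 24*2)) = -528*2*(17 + 48) = -528*2*65 = -1584*130/3 = -68640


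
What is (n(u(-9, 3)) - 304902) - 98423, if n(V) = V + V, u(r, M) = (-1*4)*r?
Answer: -403253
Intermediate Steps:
u(r, M) = -4*r
n(V) = 2*V
(n(u(-9, 3)) - 304902) - 98423 = (2*(-4*(-9)) - 304902) - 98423 = (2*36 - 304902) - 98423 = (72 - 304902) - 98423 = -304830 - 98423 = -403253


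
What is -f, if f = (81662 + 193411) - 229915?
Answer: -45158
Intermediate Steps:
f = 45158 (f = 275073 - 229915 = 45158)
-f = -1*45158 = -45158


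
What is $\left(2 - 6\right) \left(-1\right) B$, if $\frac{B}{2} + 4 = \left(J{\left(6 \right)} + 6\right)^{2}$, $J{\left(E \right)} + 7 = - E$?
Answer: $360$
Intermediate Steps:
$J{\left(E \right)} = -7 - E$
$B = 90$ ($B = -8 + 2 \left(\left(-7 - 6\right) + 6\right)^{2} = -8 + 2 \left(-13 + 6\right)^{2} = -8 + 2 \left(-7\right)^{2} = -8 + 2 \cdot 49 = -8 + 98 = 90$)
$\left(2 - 6\right) \left(-1\right) B = \left(2 - 6\right) \left(-1\right) 90 = \left(-4\right) \left(-1\right) 90 = 4 \cdot 90 = 360$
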